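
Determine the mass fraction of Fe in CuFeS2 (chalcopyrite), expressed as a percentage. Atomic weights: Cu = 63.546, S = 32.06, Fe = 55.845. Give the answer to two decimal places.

30.43 wt%

M(CuFeS2) = 183.511 g/mol.
Fe contributes 1 × 55.845 = 55.845 g per mole.
55.845/183.511 = 0.3043 → 30.43%.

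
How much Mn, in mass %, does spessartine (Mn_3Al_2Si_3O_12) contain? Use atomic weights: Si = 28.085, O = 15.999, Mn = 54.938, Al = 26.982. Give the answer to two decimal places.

Formula mass = 3*54.938 + 2*26.982 + 3*28.085 + 12*15.999 = 495.021 g/mol, of which 164.814 g is Mn.
So Mn makes up 164.814/495.021 = 0.3329 of the mass, i.e. 33.29%.

33.29 mass %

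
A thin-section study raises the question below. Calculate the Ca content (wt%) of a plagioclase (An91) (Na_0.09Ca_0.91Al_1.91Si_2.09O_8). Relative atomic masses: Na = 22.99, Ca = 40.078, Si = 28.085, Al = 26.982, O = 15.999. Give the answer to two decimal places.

13.18 wt%

Molar mass of Na_0.09Ca_0.91Al_1.91Si_2.09O_8: 0.09×22.99 + 0.91×40.078 + 1.91×26.982 + 2.09×28.085 + 8×15.999 = 276.765 g/mol.
Mass of Ca per formula unit: 0.91 × 40.078 = 36.471 g.
Weight fraction Ca = 36.471 / 276.765 = 0.1318.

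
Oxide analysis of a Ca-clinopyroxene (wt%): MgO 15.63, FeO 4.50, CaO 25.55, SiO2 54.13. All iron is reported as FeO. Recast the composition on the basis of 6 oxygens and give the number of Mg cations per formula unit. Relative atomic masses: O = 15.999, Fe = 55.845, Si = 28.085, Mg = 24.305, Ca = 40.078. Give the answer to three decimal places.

MgO: 15.63/40.304 = 0.38780 mol → 0.38780 mol Mg, 0.38780 mol O.
FeO: 4.50/71.844 = 0.06264 mol → 0.06264 mol Fe, 0.06264 mol O.
CaO: 25.55/56.077 = 0.45562 mol → 0.45562 mol Ca, 0.45562 mol O.
SiO2: 54.13/60.083 = 0.90092 mol → 0.90092 mol Si, 1.80184 mol O.
Total oxygen = 2.70790 mol. Normalization factor = 6/2.70790 = 2.21574.
Mg per 6 O = 0.38780 × 2.21574 = 0.859.

0.859 Mg apfu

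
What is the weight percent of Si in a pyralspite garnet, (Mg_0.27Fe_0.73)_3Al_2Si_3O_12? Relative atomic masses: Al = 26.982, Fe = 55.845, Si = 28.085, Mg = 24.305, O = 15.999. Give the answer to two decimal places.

Formula mass = 0.81*24.305 + 2.19*55.845 + 2*26.982 + 3*28.085 + 12*15.999 = 472.195 g/mol, of which 84.255 g is Si.
So Si makes up 84.255/472.195 = 0.1784 of the mass, i.e. 17.84%.

17.84 weight percent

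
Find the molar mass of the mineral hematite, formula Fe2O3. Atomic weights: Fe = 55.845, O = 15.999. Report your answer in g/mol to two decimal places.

159.69 g/mol

The formula mass is the sum 2·55.845 + 3·15.999.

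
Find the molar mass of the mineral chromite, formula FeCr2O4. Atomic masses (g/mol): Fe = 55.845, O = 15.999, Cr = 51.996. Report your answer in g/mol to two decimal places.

223.83 g/mol

Fe: 1 × 55.845 = 55.8450
Cr: 2 × 51.996 = 103.9920
O: 4 × 15.999 = 63.9960
Summing the contributions gives the formula mass.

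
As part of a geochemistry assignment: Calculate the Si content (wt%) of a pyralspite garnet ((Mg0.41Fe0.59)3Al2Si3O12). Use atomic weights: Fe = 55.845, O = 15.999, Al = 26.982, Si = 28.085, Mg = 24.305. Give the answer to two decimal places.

18.36 wt%

Molar mass of (Mg0.41Fe0.59)3Al2Si3O12: 1.23×24.305 + 1.77×55.845 + 2×26.982 + 3×28.085 + 12×15.999 = 458.948 g/mol.
Mass of Si per formula unit: 3 × 28.085 = 84.255 g.
Weight fraction Si = 84.255 / 458.948 = 0.1836.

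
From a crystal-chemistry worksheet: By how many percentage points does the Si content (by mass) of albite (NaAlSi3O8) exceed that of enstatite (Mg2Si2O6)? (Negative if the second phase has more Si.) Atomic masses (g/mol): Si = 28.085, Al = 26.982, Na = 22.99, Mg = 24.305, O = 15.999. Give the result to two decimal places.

M(NaAlSi3O8) = 262.219 g/mol, so wt% Si = 84.255/262.219 × 100 = 32.13%.
M(Mg2Si2O6) = 200.774 g/mol, so wt% Si = 56.170/200.774 × 100 = 27.98%.
32.13 − 27.98 = 4.15 pp.

4.15 percentage points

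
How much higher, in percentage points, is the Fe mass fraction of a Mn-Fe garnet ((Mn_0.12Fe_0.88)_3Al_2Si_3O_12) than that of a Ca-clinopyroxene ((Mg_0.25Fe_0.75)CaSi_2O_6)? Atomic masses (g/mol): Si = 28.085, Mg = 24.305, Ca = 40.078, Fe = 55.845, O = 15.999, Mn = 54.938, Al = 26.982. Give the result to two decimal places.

M((Mn_0.12Fe_0.88)_3Al_2Si_3O_12) = 497.415 g/mol, so wt% Fe = 147.431/497.415 × 100 = 29.64%.
M((Mg_0.25Fe_0.75)CaSi_2O_6) = 240.202 g/mol, so wt% Fe = 41.884/240.202 × 100 = 17.44%.
29.64 − 17.44 = 12.20 pp.

12.20 percentage points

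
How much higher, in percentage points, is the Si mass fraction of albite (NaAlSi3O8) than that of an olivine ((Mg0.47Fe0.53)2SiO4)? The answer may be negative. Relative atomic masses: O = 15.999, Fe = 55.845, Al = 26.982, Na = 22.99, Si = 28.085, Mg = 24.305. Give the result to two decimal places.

16.00 percentage points

M(NaAlSi3O8) = 262.219 g/mol, so wt% Si = 84.255/262.219 × 100 = 32.13%.
M((Mg0.47Fe0.53)2SiO4) = 174.123 g/mol, so wt% Si = 28.085/174.123 × 100 = 16.13%.
32.13 − 16.13 = 16.00 pp.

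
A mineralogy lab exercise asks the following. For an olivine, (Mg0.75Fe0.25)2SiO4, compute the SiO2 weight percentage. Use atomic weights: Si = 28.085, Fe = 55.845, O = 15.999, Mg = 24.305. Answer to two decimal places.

Formula mass = 156.461 g/mol.
1 Si → 1.0000 mol SiO2 per formula unit; M(SiO2) = 60.083, so SiO2 mass = 60.083 g.
60.083/156.461 × 100 = 38.40 wt%.

38.40 wt%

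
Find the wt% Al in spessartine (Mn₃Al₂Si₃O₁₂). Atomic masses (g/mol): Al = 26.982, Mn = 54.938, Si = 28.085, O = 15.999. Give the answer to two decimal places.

M(Mn₃Al₂Si₃O₁₂) = 495.021 g/mol.
Al contributes 2 × 26.982 = 53.964 g per mole.
53.964/495.021 = 0.1090 → 10.90%.

10.90 mass %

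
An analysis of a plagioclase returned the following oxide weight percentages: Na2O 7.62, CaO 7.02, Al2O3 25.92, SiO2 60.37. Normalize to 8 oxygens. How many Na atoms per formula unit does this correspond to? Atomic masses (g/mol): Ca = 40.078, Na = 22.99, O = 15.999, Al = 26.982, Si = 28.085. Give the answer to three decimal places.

0.651 Na apfu

Na2O: 7.62/61.979 = 0.12294 mol → 0.24588 mol Na, 0.12294 mol O.
CaO: 7.02/56.077 = 0.12519 mol → 0.12519 mol Ca, 0.12519 mol O.
Al2O3: 25.92/101.961 = 0.25421 mol → 0.50842 mol Al, 0.76263 mol O.
SiO2: 60.37/60.083 = 1.00478 mol → 1.00478 mol Si, 2.00956 mol O.
Total oxygen = 3.02032 mol. Normalization factor = 8/3.02032 = 2.64873.
Na per 8 O = 0.24588 × 2.64873 = 0.651.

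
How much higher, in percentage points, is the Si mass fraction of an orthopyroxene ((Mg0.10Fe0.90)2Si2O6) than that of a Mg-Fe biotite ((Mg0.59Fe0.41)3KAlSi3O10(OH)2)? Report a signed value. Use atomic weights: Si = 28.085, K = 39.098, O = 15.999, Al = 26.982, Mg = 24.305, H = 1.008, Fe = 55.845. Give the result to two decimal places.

3.33 percentage points

First mineral: 56.170 g Si in 257.546 g formula = 21.81 wt% Si.
Second mineral: 84.255 g Si in 456.048 g formula = 18.48 wt% Si.
21.81% − 18.48% gives a difference of 3.33 percentage points.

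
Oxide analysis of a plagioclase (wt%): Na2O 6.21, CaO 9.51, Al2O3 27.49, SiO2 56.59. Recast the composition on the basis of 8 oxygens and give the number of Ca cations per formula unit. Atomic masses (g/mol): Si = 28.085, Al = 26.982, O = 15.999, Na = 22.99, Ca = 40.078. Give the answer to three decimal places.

0.458 Ca apfu

Na2O (M=61.979): mol = 0.10020; Na = 0.20040, O = 0.10020.
CaO (M=56.077): mol = 0.16959; Ca = 0.16959, O = 0.16959.
Al2O3 (M=101.961): mol = 0.26961; Al = 0.53922, O = 0.80883.
SiO2 (M=60.083): mol = 0.94186; Si = 0.94186, O = 1.88372.
ΣO = 2.96234; factor = 8/ΣO = 2.70057.
Ca apfu = 0.16959 × 2.70057 = 0.458.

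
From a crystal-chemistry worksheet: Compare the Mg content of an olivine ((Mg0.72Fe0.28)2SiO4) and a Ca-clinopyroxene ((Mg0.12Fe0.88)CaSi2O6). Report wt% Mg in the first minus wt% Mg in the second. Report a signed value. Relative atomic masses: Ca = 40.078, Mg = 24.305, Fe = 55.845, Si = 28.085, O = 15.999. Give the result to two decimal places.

20.91 percentage points

First mineral: 34.999 g Mg in 158.353 g formula = 22.10 wt% Mg.
Second mineral: 2.917 g Mg in 244.302 g formula = 1.19 wt% Mg.
22.10% − 1.19% gives a difference of 20.91 percentage points.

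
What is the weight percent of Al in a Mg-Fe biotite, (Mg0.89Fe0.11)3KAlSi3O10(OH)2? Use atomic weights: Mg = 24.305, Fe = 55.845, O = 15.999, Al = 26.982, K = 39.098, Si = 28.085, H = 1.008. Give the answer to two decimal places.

Formula mass = 2.67·24.305 + 0.33·55.845 + 1·39.098 + 1·26.982 + 3·28.085 + 12·15.999 + 2·1.008 = 427.662 g/mol, of which 26.982 g is Al.
So Al makes up 26.982/427.662 = 0.0631 of the mass, i.e. 6.31%.

6.31 weight percent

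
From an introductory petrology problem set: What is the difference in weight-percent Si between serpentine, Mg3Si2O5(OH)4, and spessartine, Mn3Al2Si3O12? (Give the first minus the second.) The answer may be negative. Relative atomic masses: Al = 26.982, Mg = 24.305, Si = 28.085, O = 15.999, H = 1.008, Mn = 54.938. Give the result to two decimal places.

First mineral: 56.170 g Si in 277.108 g formula = 20.27 wt% Si.
Second mineral: 84.255 g Si in 495.021 g formula = 17.02 wt% Si.
20.27% − 17.02% gives a difference of 3.25 percentage points.

3.25 percentage points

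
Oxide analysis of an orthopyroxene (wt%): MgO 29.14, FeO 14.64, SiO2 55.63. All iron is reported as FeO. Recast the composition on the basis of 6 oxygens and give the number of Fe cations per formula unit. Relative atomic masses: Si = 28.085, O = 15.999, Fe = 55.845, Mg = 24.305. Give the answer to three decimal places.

29.14 wt% MgO ÷ 40.304 g/mol = 0.72301 mol, giving 0.72301 Mg and 0.72301 O.
14.64 wt% FeO ÷ 71.844 g/mol = 0.20377 mol, giving 0.20377 Fe and 0.20377 O.
55.63 wt% SiO2 ÷ 60.083 g/mol = 0.92589 mol, giving 0.92589 Si and 1.85178 O.
Oxygen sums to 2.77856; scaling by 6/2.77856 = 2.15939 puts the formula on 6 O.
Fe: 0.20377 × 2.15939 = 0.440 atoms per formula unit.

0.440 Fe apfu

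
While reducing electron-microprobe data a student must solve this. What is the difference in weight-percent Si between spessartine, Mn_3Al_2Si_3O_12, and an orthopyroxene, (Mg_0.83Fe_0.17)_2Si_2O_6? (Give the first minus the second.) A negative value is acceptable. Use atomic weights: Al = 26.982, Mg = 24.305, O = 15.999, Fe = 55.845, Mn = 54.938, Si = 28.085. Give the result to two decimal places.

-9.54 percentage points

Si in Mn_3Al_2Si_3O_12: molar mass 495.021 g/mol; 3×28.085 = 84.255 g → 17.02 wt%.
Si in (Mg_0.83Fe_0.17)_2Si_2O_6: molar mass 211.498 g/mol; 2×28.085 = 56.170 g → 26.56 wt%.
Difference = 17.02 − 26.56 = -9.54 percentage points.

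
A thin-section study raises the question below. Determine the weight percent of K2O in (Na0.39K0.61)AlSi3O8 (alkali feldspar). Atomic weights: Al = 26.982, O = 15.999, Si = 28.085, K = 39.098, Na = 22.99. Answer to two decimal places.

10.56 wt%

Formula mass = 272.045 g/mol.
0.61 K → 0.3050 mol K2O per formula unit; M(K2O) = 94.195, so K2O mass = 28.729 g.
28.729/272.045 × 100 = 10.56 wt%.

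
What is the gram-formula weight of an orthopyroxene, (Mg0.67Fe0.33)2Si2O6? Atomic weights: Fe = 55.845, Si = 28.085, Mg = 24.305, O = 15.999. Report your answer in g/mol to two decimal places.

221.59 g/mol

The formula mass is the sum 1.34×24.305 + 0.66×55.845 + 2×28.085 + 6×15.999.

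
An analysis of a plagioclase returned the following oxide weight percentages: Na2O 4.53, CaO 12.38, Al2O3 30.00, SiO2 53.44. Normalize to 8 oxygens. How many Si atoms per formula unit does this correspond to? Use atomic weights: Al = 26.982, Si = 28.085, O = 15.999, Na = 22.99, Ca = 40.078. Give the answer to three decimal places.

Na2O: 4.53/61.979 = 0.07309 mol → 0.14618 mol Na, 0.07309 mol O.
CaO: 12.38/56.077 = 0.22077 mol → 0.22077 mol Ca, 0.22077 mol O.
Al2O3: 30.00/101.961 = 0.29423 mol → 0.58846 mol Al, 0.88269 mol O.
SiO2: 53.44/60.083 = 0.88944 mol → 0.88944 mol Si, 1.77888 mol O.
Total oxygen = 2.95543 mol. Normalization factor = 8/2.95543 = 2.70688.
Si per 8 O = 0.88944 × 2.70688 = 2.408.

2.408 Si apfu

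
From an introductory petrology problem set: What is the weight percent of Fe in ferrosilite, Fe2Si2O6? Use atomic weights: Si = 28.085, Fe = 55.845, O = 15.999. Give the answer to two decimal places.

M(Fe2Si2O6) = 263.854 g/mol.
Fe contributes 2 × 55.845 = 111.690 g per mole.
111.690/263.854 = 0.4233 → 42.33%.

42.33 mass %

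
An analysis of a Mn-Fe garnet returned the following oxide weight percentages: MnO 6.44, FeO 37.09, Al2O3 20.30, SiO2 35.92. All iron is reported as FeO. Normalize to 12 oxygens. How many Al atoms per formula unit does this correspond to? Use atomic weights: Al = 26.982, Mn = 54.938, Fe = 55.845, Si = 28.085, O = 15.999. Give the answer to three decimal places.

1.991 Al apfu

6.44 wt% MnO ÷ 70.937 g/mol = 0.09078 mol, giving 0.09078 Mn and 0.09078 O.
37.09 wt% FeO ÷ 71.844 g/mol = 0.51626 mol, giving 0.51626 Fe and 0.51626 O.
20.30 wt% Al2O3 ÷ 101.961 g/mol = 0.19910 mol, giving 0.39820 Al and 0.59730 O.
35.92 wt% SiO2 ÷ 60.083 g/mol = 0.59784 mol, giving 0.59784 Si and 1.19568 O.
Oxygen sums to 2.40002; scaling by 12/2.40002 = 4.99996 puts the formula on 12 O.
Al: 0.39820 × 4.99996 = 1.991 atoms per formula unit.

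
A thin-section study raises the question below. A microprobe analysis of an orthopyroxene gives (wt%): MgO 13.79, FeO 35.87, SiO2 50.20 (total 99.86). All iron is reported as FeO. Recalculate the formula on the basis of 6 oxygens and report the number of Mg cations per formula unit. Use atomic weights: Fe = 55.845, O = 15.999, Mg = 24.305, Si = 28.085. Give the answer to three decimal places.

MgO: 13.79/40.304 = 0.34215 mol → 0.34215 mol Mg, 0.34215 mol O.
FeO: 35.87/71.844 = 0.49928 mol → 0.49928 mol Fe, 0.49928 mol O.
SiO2: 50.20/60.083 = 0.83551 mol → 0.83551 mol Si, 1.67102 mol O.
Total oxygen = 2.51245 mol. Normalization factor = 6/2.51245 = 2.38811.
Mg per 6 O = 0.34215 × 2.38811 = 0.817.

0.817 Mg apfu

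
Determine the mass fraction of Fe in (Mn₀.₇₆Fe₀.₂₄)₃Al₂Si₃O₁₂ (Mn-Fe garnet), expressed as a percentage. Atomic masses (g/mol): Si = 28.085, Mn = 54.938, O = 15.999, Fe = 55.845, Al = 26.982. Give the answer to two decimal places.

Molar mass of (Mn₀.₇₆Fe₀.₂₄)₃Al₂Si₃O₁₂: 2.28·54.938 + 0.72·55.845 + 2·26.982 + 3·28.085 + 12·15.999 = 495.674 g/mol.
Mass of Fe per formula unit: 0.72 × 55.845 = 40.208 g.
Weight fraction Fe = 40.208 / 495.674 = 0.0811.

8.11 weight percent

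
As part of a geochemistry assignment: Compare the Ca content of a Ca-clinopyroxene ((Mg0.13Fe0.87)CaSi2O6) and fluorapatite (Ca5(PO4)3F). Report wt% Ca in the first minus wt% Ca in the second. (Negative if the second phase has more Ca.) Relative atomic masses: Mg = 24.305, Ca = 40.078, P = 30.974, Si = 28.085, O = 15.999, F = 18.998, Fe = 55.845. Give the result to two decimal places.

M((Mg0.13Fe0.87)CaSi2O6) = 243.987 g/mol, so wt% Ca = 40.078/243.987 × 100 = 16.43%.
M(Ca5(PO4)3F) = 504.298 g/mol, so wt% Ca = 200.390/504.298 × 100 = 39.74%.
16.43 − 39.74 = -23.31 pp.

-23.31 percentage points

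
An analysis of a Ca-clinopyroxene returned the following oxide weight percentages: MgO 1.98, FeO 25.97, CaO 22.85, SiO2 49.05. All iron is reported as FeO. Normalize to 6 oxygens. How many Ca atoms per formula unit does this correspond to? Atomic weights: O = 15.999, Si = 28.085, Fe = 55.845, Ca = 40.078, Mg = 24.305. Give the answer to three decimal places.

MgO: 1.98/40.304 = 0.04913 mol → 0.04913 mol Mg, 0.04913 mol O.
FeO: 25.97/71.844 = 0.36148 mol → 0.36148 mol Fe, 0.36148 mol O.
CaO: 22.85/56.077 = 0.40748 mol → 0.40748 mol Ca, 0.40748 mol O.
SiO2: 49.05/60.083 = 0.81637 mol → 0.81637 mol Si, 1.63274 mol O.
Total oxygen = 2.45083 mol. Normalization factor = 6/2.45083 = 2.44815.
Ca per 6 O = 0.40748 × 2.44815 = 0.998.

0.998 Ca apfu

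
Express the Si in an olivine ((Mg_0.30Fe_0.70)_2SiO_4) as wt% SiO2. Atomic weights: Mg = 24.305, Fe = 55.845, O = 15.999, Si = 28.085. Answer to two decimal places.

M((Mg_0.30Fe_0.70)_2SiO_4) = 184.847 g/mol; M(SiO2) = 60.083 g/mol.
Moles SiO2 per formula unit = 1 Si ÷ 1 = 1.0000.
SiO2 fraction = (1.0000 × 60.083) / 184.847 = 60.083/184.847 = 0.3250.

32.50 wt%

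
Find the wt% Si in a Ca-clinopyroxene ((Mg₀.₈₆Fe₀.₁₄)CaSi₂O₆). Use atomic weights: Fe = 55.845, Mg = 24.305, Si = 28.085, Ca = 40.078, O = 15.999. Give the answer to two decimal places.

25.42 weight percent

Molar mass of (Mg₀.₈₆Fe₀.₁₄)CaSi₂O₆: 0.86*24.305 + 0.14*55.845 + 1*40.078 + 2*28.085 + 6*15.999 = 220.963 g/mol.
Mass of Si per formula unit: 2 × 28.085 = 56.170 g.
Weight fraction Si = 56.170 / 220.963 = 0.2542.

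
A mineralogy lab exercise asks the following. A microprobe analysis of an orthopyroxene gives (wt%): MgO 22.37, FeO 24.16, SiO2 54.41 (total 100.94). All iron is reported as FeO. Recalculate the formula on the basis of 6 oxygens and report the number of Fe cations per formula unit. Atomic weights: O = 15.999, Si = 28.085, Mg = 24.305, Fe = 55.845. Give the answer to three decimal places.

0.747 Fe apfu

22.37 wt% MgO ÷ 40.304 g/mol = 0.55503 mol, giving 0.55503 Mg and 0.55503 O.
24.16 wt% FeO ÷ 71.844 g/mol = 0.33628 mol, giving 0.33628 Fe and 0.33628 O.
54.41 wt% SiO2 ÷ 60.083 g/mol = 0.90558 mol, giving 0.90558 Si and 1.81116 O.
Oxygen sums to 2.70247; scaling by 6/2.70247 = 2.22019 puts the formula on 6 O.
Fe: 0.33628 × 2.22019 = 0.747 atoms per formula unit.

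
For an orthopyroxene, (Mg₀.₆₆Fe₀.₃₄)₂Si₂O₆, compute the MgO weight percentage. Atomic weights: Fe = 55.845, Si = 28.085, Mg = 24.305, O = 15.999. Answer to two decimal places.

23.94 wt%

Molar mass of (Mg₀.₆₆Fe₀.₃₄)₂Si₂O₆ = 1.32*24.305 + 0.68*55.845 + 2*28.085 + 6*15.999 = 222.221 g/mol.
Each formula unit contains 1.32 Mg, equivalent to 1.32/1 = 1.3200 mol MgO.
M(MgO) = 1×24.305 + 1×15.999 = 40.304 g/mol.
Mass of MgO per formula unit = 1.3200 × 40.304 = 53.201 g.
MgO wt% = 53.201 / 222.221 × 100 = 23.94%.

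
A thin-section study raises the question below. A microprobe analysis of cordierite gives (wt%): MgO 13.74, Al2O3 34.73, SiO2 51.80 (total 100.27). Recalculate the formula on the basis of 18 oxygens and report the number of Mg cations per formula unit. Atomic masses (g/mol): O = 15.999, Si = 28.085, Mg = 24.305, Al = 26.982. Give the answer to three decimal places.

13.74 wt% MgO ÷ 40.304 g/mol = 0.34091 mol, giving 0.34091 Mg and 0.34091 O.
34.73 wt% Al2O3 ÷ 101.961 g/mol = 0.34062 mol, giving 0.68124 Al and 1.02186 O.
51.80 wt% SiO2 ÷ 60.083 g/mol = 0.86214 mol, giving 0.86214 Si and 1.72428 O.
Oxygen sums to 3.08705; scaling by 18/3.08705 = 5.83081 puts the formula on 18 O.
Mg: 0.34091 × 5.83081 = 1.988 atoms per formula unit.

1.988 Mg apfu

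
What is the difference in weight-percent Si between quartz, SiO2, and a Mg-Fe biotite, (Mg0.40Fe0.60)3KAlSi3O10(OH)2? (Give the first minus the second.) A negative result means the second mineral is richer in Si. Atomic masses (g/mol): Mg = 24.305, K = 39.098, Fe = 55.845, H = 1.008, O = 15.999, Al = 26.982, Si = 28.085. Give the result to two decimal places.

Si in SiO2: molar mass 60.083 g/mol; 1×28.085 = 28.085 g → 46.74 wt%.
Si in (Mg0.40Fe0.60)3KAlSi3O10(OH)2: molar mass 474.026 g/mol; 3×28.085 = 84.255 g → 17.77 wt%.
Difference = 46.74 − 17.77 = 28.97 percentage points.

28.97 percentage points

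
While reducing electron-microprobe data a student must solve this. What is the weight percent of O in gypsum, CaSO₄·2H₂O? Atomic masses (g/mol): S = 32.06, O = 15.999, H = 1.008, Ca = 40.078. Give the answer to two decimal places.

Formula mass = 1×40.078 + 1×32.06 + 6×15.999 + 4×1.008 = 172.164 g/mol, of which 95.994 g is O.
So O makes up 95.994/172.164 = 0.5576 of the mass, i.e. 55.76%.

55.76 wt%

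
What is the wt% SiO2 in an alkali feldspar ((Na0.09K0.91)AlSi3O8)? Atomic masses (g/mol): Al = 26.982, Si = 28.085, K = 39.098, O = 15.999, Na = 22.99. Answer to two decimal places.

Formula mass = 276.877 g/mol.
3 Si → 3.0000 mol SiO2 per formula unit; M(SiO2) = 60.083, so SiO2 mass = 180.249 g.
180.249/276.877 × 100 = 65.10 wt%.

65.10 wt%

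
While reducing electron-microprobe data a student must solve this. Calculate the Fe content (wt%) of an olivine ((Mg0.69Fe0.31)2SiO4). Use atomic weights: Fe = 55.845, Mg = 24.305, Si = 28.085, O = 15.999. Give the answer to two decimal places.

M((Mg0.69Fe0.31)2SiO4) = 160.246 g/mol.
Fe contributes 0.62 × 55.845 = 34.624 g per mole.
34.624/160.246 = 0.2161 → 21.61%.

21.61 wt%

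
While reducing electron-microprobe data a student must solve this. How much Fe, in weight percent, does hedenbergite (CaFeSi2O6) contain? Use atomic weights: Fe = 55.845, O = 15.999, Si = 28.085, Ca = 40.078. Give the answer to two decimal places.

22.51 weight percent

Molar mass of CaFeSi2O6: 1*40.078 + 1*55.845 + 2*28.085 + 6*15.999 = 248.087 g/mol.
Mass of Fe per formula unit: 1 × 55.845 = 55.845 g.
Weight fraction Fe = 55.845 / 248.087 = 0.2251.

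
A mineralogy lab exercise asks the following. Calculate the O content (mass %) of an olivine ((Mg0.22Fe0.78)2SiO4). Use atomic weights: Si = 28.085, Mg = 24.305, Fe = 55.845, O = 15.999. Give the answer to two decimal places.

M((Mg0.22Fe0.78)2SiO4) = 189.893 g/mol.
O contributes 4 × 15.999 = 63.996 g per mole.
63.996/189.893 = 0.3370 → 33.70%.

33.70 mass %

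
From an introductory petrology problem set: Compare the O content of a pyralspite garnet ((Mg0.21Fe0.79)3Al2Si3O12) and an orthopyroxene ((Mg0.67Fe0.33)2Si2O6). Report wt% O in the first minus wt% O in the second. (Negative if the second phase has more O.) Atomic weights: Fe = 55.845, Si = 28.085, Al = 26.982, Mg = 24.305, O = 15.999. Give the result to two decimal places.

-3.14 percentage points

O in (Mg0.21Fe0.79)3Al2Si3O12: molar mass 477.872 g/mol; 12×15.999 = 191.988 g → 40.18 wt%.
O in (Mg0.67Fe0.33)2Si2O6: molar mass 221.590 g/mol; 6×15.999 = 95.994 g → 43.32 wt%.
Difference = 40.18 − 43.32 = -3.14 percentage points.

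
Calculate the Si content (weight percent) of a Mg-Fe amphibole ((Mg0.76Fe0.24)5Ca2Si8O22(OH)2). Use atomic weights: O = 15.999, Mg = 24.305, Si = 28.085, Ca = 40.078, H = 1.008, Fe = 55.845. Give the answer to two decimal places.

Formula mass = 3.80·24.305 + 1.20·55.845 + 2·40.078 + 8·28.085 + 24·15.999 + 2·1.008 = 850.201 g/mol, of which 224.680 g is Si.
So Si makes up 224.680/850.201 = 0.2643 of the mass, i.e. 26.43%.

26.43 weight percent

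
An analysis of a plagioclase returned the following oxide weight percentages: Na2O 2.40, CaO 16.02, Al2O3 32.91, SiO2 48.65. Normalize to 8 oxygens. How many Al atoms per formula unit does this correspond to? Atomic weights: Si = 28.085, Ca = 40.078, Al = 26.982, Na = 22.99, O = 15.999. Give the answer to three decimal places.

1.773 Al apfu

2.40 wt% Na2O ÷ 61.979 g/mol = 0.03872 mol, giving 0.07744 Na and 0.03872 O.
16.02 wt% CaO ÷ 56.077 g/mol = 0.28568 mol, giving 0.28568 Ca and 0.28568 O.
32.91 wt% Al2O3 ÷ 101.961 g/mol = 0.32277 mol, giving 0.64554 Al and 0.96831 O.
48.65 wt% SiO2 ÷ 60.083 g/mol = 0.80971 mol, giving 0.80971 Si and 1.61942 O.
Oxygen sums to 2.91213; scaling by 8/2.91213 = 2.74713 puts the formula on 8 O.
Al: 0.64554 × 2.74713 = 1.773 atoms per formula unit.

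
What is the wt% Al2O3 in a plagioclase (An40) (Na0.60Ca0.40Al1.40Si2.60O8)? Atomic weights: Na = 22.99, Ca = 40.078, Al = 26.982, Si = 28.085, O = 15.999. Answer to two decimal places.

Molar mass of Na0.60Ca0.40Al1.40Si2.60O8 = 0.60·22.99 + 0.40·40.078 + 1.40·26.982 + 2.60·28.085 + 8·15.999 = 268.613 g/mol.
Each formula unit contains 1.40 Al, equivalent to 1.40/2 = 0.7000 mol Al2O3.
M(Al2O3) = 2×26.982 + 3×15.999 = 101.961 g/mol.
Mass of Al2O3 per formula unit = 0.7000 × 101.961 = 71.373 g.
Al2O3 wt% = 71.373 / 268.613 × 100 = 26.57%.

26.57 wt%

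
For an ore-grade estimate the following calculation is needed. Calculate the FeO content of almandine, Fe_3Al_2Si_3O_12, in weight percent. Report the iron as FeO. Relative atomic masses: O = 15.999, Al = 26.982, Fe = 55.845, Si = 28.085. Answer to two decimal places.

43.30 wt%

Molar mass of Fe_3Al_2Si_3O_12 = 3×55.845 + 2×26.982 + 3×28.085 + 12×15.999 = 497.742 g/mol.
Each formula unit contains 3 Fe, equivalent to 3/1 = 3.0000 mol FeO.
M(FeO) = 1×55.845 + 1×15.999 = 71.844 g/mol.
Mass of FeO per formula unit = 3.0000 × 71.844 = 215.532 g.
FeO wt% = 215.532 / 497.742 × 100 = 43.30%.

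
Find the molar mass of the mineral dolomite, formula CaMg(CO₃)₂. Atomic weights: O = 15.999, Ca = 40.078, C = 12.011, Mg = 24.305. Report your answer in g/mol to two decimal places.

184.40 g/mol

Ca: 1 × 40.078 = 40.0780
Mg: 1 × 24.305 = 24.3050
C: 2 × 12.011 = 24.0220
O: 6 × 15.999 = 95.9940
Summing the contributions gives the formula mass.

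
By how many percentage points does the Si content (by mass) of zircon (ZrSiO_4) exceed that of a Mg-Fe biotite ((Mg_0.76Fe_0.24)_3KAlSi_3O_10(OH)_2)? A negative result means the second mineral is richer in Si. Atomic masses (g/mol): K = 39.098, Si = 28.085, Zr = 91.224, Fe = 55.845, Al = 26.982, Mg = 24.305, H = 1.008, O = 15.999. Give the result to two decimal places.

-3.83 percentage points

Si in ZrSiO_4: molar mass 183.305 g/mol; 1×28.085 = 28.085 g → 15.32 wt%.
Si in (Mg_0.76Fe_0.24)_3KAlSi_3O_10(OH)_2: molar mass 439.963 g/mol; 3×28.085 = 84.255 g → 19.15 wt%.
Difference = 15.32 − 19.15 = -3.83 percentage points.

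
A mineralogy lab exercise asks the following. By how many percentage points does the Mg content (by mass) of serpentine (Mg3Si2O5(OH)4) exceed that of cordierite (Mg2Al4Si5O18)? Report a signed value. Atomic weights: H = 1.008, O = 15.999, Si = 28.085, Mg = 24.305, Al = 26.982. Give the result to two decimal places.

18.00 percentage points

Mg in Mg3Si2O5(OH)4: molar mass 277.108 g/mol; 3×24.305 = 72.915 g → 26.31 wt%.
Mg in Mg2Al4Si5O18: molar mass 584.945 g/mol; 2×24.305 = 48.610 g → 8.31 wt%.
Difference = 26.31 − 8.31 = 18.00 percentage points.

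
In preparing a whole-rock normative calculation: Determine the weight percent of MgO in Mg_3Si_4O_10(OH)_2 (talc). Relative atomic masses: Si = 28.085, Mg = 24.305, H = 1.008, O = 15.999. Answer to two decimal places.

Molar mass of Mg_3Si_4O_10(OH)_2 = 3×24.305 + 4×28.085 + 12×15.999 + 2×1.008 = 379.259 g/mol.
Each formula unit contains 3 Mg, equivalent to 3/1 = 3.0000 mol MgO.
M(MgO) = 1×24.305 + 1×15.999 = 40.304 g/mol.
Mass of MgO per formula unit = 3.0000 × 40.304 = 120.912 g.
MgO wt% = 120.912 / 379.259 × 100 = 31.88%.

31.88 wt%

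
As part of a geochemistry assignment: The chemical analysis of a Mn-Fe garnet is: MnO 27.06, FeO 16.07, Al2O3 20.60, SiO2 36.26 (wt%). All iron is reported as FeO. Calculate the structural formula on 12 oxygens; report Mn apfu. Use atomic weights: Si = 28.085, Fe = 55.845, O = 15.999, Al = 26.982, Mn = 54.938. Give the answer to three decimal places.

MnO (M=70.937): mol = 0.38147; Mn = 0.38147, O = 0.38147.
FeO (M=71.844): mol = 0.22368; Fe = 0.22368, O = 0.22368.
Al2O3 (M=101.961): mol = 0.20204; Al = 0.40408, O = 0.60612.
SiO2 (M=60.083): mol = 0.60350; Si = 0.60350, O = 1.20700.
ΣO = 2.41827; factor = 12/ΣO = 4.96223.
Mn apfu = 0.38147 × 4.96223 = 1.893.

1.893 Mn apfu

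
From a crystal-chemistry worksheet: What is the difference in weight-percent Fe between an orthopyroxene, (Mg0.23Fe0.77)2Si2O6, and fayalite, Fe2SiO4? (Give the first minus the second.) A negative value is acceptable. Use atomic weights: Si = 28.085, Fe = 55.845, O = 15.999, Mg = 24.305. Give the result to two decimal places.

-20.32 percentage points

First mineral: 86.001 g Fe in 249.346 g formula = 34.49 wt% Fe.
Second mineral: 111.690 g Fe in 203.771 g formula = 54.81 wt% Fe.
34.49% − 54.81% gives a difference of -20.32 percentage points.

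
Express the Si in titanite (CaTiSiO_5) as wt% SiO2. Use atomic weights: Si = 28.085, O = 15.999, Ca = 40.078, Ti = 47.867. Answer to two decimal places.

Formula mass = 196.025 g/mol.
1 Si → 1.0000 mol SiO2 per formula unit; M(SiO2) = 60.083, so SiO2 mass = 60.083 g.
60.083/196.025 × 100 = 30.65 wt%.

30.65 wt%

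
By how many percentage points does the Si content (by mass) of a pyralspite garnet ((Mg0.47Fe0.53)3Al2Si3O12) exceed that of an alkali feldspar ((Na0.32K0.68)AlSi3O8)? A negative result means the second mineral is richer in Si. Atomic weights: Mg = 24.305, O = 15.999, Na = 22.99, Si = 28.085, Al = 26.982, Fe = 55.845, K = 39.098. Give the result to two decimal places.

First mineral: 84.255 g Si in 453.271 g formula = 18.59 wt% Si.
Second mineral: 84.255 g Si in 273.172 g formula = 30.84 wt% Si.
18.59% − 30.84% gives a difference of -12.25 percentage points.

-12.25 percentage points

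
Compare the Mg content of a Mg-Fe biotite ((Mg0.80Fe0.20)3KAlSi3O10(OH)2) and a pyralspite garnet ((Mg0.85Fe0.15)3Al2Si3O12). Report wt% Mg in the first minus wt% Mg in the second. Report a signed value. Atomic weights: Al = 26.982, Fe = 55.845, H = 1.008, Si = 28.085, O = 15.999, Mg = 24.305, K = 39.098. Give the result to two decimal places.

M((Mg0.80Fe0.20)3KAlSi3O10(OH)2) = 436.178 g/mol, so wt% Mg = 58.332/436.178 × 100 = 13.37%.
M((Mg0.85Fe0.15)3Al2Si3O12) = 417.315 g/mol, so wt% Mg = 61.978/417.315 × 100 = 14.85%.
13.37 − 14.85 = -1.48 pp.

-1.48 percentage points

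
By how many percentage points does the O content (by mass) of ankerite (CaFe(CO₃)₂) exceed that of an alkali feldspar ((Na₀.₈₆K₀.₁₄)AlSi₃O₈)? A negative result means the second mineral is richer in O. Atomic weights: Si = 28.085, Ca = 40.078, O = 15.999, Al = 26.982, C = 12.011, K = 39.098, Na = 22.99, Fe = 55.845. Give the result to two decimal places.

First mineral: 95.994 g O in 215.939 g formula = 44.45 wt% O.
Second mineral: 127.992 g O in 264.474 g formula = 48.39 wt% O.
44.45% − 48.39% gives a difference of -3.94 percentage points.

-3.94 percentage points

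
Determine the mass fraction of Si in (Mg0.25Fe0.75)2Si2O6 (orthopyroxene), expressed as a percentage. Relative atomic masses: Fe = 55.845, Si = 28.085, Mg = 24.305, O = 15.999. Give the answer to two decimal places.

Molar mass of (Mg0.25Fe0.75)2Si2O6: 0.50·24.305 + 1.50·55.845 + 2·28.085 + 6·15.999 = 248.084 g/mol.
Mass of Si per formula unit: 2 × 28.085 = 56.170 g.
Weight fraction Si = 56.170 / 248.084 = 0.2264.

22.64 weight percent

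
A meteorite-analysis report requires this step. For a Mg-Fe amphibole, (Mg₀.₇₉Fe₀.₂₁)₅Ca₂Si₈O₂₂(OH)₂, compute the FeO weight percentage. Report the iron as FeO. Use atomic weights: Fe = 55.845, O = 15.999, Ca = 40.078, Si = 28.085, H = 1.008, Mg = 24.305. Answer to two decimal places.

8.92 wt%

Formula mass = 845.470 g/mol.
1.05 Fe → 1.0500 mol FeO per formula unit; M(FeO) = 71.844, so FeO mass = 75.436 g.
75.436/845.470 × 100 = 8.92 wt%.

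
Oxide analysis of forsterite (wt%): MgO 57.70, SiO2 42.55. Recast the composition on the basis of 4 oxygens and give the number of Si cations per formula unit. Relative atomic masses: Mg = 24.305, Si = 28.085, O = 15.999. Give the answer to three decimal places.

57.70 wt% MgO ÷ 40.304 g/mol = 1.43162 mol, giving 1.43162 Mg and 1.43162 O.
42.55 wt% SiO2 ÷ 60.083 g/mol = 0.70819 mol, giving 0.70819 Si and 1.41638 O.
Oxygen sums to 2.84800; scaling by 4/2.84800 = 1.40449 puts the formula on 4 O.
Si: 0.70819 × 1.40449 = 0.995 atoms per formula unit.

0.995 Si apfu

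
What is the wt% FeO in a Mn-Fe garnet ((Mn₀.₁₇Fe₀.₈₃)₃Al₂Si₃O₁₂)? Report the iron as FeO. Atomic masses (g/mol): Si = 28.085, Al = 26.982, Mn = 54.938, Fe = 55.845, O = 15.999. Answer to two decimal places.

35.97 wt%

M((Mn₀.₁₇Fe₀.₈₃)₃Al₂Si₃O₁₂) = 497.279 g/mol; M(FeO) = 71.844 g/mol.
Moles FeO per formula unit = 2.49 Fe ÷ 1 = 2.4900.
FeO fraction = (2.4900 × 71.844) / 497.279 = 178.892/497.279 = 0.3597.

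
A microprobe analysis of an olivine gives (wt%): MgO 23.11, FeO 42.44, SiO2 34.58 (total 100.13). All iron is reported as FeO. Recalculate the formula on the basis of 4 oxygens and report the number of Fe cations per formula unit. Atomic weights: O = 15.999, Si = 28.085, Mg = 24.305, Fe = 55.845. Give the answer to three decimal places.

1.021 Fe apfu

23.11 wt% MgO ÷ 40.304 g/mol = 0.57339 mol, giving 0.57339 Mg and 0.57339 O.
42.44 wt% FeO ÷ 71.844 g/mol = 0.59072 mol, giving 0.59072 Fe and 0.59072 O.
34.58 wt% SiO2 ÷ 60.083 g/mol = 0.57554 mol, giving 0.57554 Si and 1.15108 O.
Oxygen sums to 2.31519; scaling by 4/2.31519 = 1.72772 puts the formula on 4 O.
Fe: 0.59072 × 1.72772 = 1.021 atoms per formula unit.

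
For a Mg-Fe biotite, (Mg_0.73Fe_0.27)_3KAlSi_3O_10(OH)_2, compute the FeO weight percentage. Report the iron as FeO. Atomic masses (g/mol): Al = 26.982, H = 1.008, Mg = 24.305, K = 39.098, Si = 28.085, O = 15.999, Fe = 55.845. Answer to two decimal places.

Molar mass of (Mg_0.73Fe_0.27)_3KAlSi_3O_10(OH)_2 = 2.19·24.305 + 0.81·55.845 + 1·39.098 + 1·26.982 + 3·28.085 + 12·15.999 + 2·1.008 = 442.801 g/mol.
Each formula unit contains 0.81 Fe, equivalent to 0.81/1 = 0.8100 mol FeO.
M(FeO) = 1×55.845 + 1×15.999 = 71.844 g/mol.
Mass of FeO per formula unit = 0.8100 × 71.844 = 58.194 g.
FeO wt% = 58.194 / 442.801 × 100 = 13.14%.

13.14 wt%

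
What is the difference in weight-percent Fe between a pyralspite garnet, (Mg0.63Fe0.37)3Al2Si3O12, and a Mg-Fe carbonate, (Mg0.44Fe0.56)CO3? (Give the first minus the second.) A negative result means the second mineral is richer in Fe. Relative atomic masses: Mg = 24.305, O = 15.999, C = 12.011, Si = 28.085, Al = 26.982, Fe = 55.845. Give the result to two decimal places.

Fe in (Mg0.63Fe0.37)3Al2Si3O12: molar mass 438.131 g/mol; 1.11×55.845 = 61.988 g → 14.15 wt%.
Fe in (Mg0.44Fe0.56)CO3: molar mass 101.975 g/mol; 0.56×55.845 = 31.273 g → 30.67 wt%.
Difference = 14.15 − 30.67 = -16.52 percentage points.

-16.52 percentage points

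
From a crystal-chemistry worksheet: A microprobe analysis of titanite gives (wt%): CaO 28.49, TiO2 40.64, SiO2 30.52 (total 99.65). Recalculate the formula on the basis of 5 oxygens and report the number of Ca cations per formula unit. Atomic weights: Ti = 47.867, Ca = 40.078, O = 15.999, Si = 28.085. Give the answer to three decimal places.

0.999 Ca apfu

CaO: 28.49/56.077 = 0.50805 mol → 0.50805 mol Ca, 0.50805 mol O.
TiO2: 40.64/79.865 = 0.50886 mol → 0.50886 mol Ti, 1.01772 mol O.
SiO2: 30.52/60.083 = 0.50796 mol → 0.50796 mol Si, 1.01592 mol O.
Total oxygen = 2.54169 mol. Normalization factor = 5/2.54169 = 1.96720.
Ca per 5 O = 0.50805 × 1.96720 = 0.999.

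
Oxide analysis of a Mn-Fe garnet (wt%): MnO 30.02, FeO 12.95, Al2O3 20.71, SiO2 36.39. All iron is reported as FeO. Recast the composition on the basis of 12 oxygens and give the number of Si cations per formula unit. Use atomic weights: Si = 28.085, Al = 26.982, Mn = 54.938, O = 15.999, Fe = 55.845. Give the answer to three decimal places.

MnO: 30.02/70.937 = 0.42319 mol → 0.42319 mol Mn, 0.42319 mol O.
FeO: 12.95/71.844 = 0.18025 mol → 0.18025 mol Fe, 0.18025 mol O.
Al2O3: 20.71/101.961 = 0.20312 mol → 0.40624 mol Al, 0.60936 mol O.
SiO2: 36.39/60.083 = 0.60566 mol → 0.60566 mol Si, 1.21132 mol O.
Total oxygen = 2.42412 mol. Normalization factor = 12/2.42412 = 4.95025.
Si per 12 O = 0.60566 × 4.95025 = 2.998.

2.998 Si apfu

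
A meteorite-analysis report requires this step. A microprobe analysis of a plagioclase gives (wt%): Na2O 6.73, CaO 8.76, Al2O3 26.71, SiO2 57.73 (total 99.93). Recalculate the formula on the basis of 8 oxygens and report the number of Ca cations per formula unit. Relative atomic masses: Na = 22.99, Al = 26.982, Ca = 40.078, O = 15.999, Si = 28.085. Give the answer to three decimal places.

0.420 Ca apfu

Na2O: 6.73/61.979 = 0.10859 mol → 0.21718 mol Na, 0.10859 mol O.
CaO: 8.76/56.077 = 0.15621 mol → 0.15621 mol Ca, 0.15621 mol O.
Al2O3: 26.71/101.961 = 0.26196 mol → 0.52392 mol Al, 0.78588 mol O.
SiO2: 57.73/60.083 = 0.96084 mol → 0.96084 mol Si, 1.92168 mol O.
Total oxygen = 2.97236 mol. Normalization factor = 8/2.97236 = 2.69146.
Ca per 8 O = 0.15621 × 2.69146 = 0.420.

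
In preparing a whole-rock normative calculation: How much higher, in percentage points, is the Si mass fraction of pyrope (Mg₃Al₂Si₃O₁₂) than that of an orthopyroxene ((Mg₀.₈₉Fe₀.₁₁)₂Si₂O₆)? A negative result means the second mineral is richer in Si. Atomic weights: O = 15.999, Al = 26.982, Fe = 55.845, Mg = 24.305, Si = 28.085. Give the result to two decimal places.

-6.14 percentage points

M(Mg₃Al₂Si₃O₁₂) = 403.122 g/mol, so wt% Si = 84.255/403.122 × 100 = 20.90%.
M((Mg₀.₈₉Fe₀.₁₁)₂Si₂O₆) = 207.713 g/mol, so wt% Si = 56.170/207.713 × 100 = 27.04%.
20.90 − 27.04 = -6.14 pp.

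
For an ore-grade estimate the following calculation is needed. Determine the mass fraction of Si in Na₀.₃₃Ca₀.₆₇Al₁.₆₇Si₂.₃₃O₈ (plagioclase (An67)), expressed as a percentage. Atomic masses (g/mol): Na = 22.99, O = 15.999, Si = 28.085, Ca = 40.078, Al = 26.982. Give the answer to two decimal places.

Molar mass of Na₀.₃₃Ca₀.₆₇Al₁.₆₇Si₂.₃₃O₈: 0.33×22.99 + 0.67×40.078 + 1.67×26.982 + 2.33×28.085 + 8×15.999 = 272.929 g/mol.
Mass of Si per formula unit: 2.33 × 28.085 = 65.438 g.
Weight fraction Si = 65.438 / 272.929 = 0.2398.

23.98 weight percent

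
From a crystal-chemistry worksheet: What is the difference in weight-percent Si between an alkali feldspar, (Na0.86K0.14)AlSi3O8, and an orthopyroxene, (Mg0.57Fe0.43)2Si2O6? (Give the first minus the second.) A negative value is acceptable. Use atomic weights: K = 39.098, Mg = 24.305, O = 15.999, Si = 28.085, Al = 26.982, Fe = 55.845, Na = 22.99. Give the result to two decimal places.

First mineral: 84.255 g Si in 264.474 g formula = 31.86 wt% Si.
Second mineral: 56.170 g Si in 227.898 g formula = 24.65 wt% Si.
31.86% − 24.65% gives a difference of 7.21 percentage points.

7.21 percentage points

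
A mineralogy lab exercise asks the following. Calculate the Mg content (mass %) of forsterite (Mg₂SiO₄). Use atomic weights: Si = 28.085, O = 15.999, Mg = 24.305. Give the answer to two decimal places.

34.55 mass %

Molar mass of Mg₂SiO₄: 2·24.305 + 1·28.085 + 4·15.999 = 140.691 g/mol.
Mass of Mg per formula unit: 2 × 24.305 = 48.610 g.
Weight fraction Mg = 48.610 / 140.691 = 0.3455.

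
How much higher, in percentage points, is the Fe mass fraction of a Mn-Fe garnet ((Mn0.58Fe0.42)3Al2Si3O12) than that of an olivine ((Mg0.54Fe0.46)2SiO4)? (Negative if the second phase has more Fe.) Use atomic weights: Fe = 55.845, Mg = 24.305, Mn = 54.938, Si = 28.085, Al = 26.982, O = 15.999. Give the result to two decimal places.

M((Mn0.58Fe0.42)3Al2Si3O12) = 496.164 g/mol, so wt% Fe = 70.365/496.164 × 100 = 14.18%.
M((Mg0.54Fe0.46)2SiO4) = 169.708 g/mol, so wt% Fe = 51.377/169.708 × 100 = 30.27%.
14.18 − 30.27 = -16.09 pp.

-16.09 percentage points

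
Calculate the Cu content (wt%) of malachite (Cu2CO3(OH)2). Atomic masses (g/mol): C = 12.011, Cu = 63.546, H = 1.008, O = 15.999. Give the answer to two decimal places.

57.48 wt%

Molar mass of Cu2CO3(OH)2: 2·63.546 + 1·12.011 + 5·15.999 + 2·1.008 = 221.114 g/mol.
Mass of Cu per formula unit: 2 × 63.546 = 127.092 g.
Weight fraction Cu = 127.092 / 221.114 = 0.5748.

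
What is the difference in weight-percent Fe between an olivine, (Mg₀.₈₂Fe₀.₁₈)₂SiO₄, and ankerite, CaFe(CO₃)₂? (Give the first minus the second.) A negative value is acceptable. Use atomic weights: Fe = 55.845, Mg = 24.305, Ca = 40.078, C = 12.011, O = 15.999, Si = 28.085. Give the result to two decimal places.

M((Mg₀.₈₂Fe₀.₁₈)₂SiO₄) = 152.045 g/mol, so wt% Fe = 20.104/152.045 × 100 = 13.22%.
M(CaFe(CO₃)₂) = 215.939 g/mol, so wt% Fe = 55.845/215.939 × 100 = 25.86%.
13.22 − 25.86 = -12.64 pp.

-12.64 percentage points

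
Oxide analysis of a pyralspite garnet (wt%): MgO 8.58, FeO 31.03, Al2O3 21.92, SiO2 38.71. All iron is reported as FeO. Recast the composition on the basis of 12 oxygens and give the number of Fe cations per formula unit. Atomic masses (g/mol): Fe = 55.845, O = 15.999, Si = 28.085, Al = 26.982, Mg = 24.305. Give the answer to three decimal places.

MgO (M=40.304): mol = 0.21288; Mg = 0.21288, O = 0.21288.
FeO (M=71.844): mol = 0.43191; Fe = 0.43191, O = 0.43191.
Al2O3 (M=101.961): mol = 0.21498; Al = 0.42996, O = 0.64494.
SiO2 (M=60.083): mol = 0.64428; Si = 0.64428, O = 1.28856.
ΣO = 2.57829; factor = 12/ΣO = 4.65425.
Fe apfu = 0.43191 × 4.65425 = 2.010.

2.010 Fe apfu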